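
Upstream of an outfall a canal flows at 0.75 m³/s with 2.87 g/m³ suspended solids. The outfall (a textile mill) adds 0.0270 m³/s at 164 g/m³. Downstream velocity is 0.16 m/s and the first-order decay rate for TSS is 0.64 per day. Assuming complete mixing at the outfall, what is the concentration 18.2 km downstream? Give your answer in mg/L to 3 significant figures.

3.65 mg/L

After complete mixing, C₀ = (0.027·164 + 0.75·2.87) / 0.777 = 8.469 mg/L.
Travel time t = 1.82e+04 m / 0.16 m/s = 1.138e+05 s = 1.317 d.
C = 8.469·exp(−0.64·1.317) = 8.469·0.4306 = 3.647 mg/L.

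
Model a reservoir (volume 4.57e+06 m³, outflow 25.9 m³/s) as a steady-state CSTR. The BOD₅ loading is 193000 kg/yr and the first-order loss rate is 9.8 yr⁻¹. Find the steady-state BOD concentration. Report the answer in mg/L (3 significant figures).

Outflow Q = 25.9 m³/s × 3.156e+07 s/yr = 8.173e+08 m³/yr.
Steady-state CSTR mass balance: W = Q·C + k·V·C, so C = W/(Q + kV).
Q + kV = 8.173e+08 + 9.8·4.57e+06 = 8.621e+08 m³/yr.
C = 193000/8.621e+08 = 0.0002239 kg/m³ = 0.2239 mg/L.

0.224 mg/L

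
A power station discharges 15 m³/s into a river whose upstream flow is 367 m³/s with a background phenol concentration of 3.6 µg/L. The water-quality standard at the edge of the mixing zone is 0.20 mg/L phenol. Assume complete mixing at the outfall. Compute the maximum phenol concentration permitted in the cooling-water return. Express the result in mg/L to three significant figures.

3.6 µg/L = 0.0036 mg/L.
Mass balance: 0.2·382 = 15·Cₑ + 367·0.0036.
Cₑ = (76.4 − 1.321) / 15 = 5.005 mg/L.

5.01 mg/L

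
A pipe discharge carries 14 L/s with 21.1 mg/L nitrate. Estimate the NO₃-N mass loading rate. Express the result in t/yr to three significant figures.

14 L/s = 0.014 m³/s.
Mass flux = Q·C = 0.014 m³/s × 21.1 g/m³ = 0.2954 g/s.
= 0.2954 g/s × 31.56 = 9.322 t/yr.

9.32 t/yr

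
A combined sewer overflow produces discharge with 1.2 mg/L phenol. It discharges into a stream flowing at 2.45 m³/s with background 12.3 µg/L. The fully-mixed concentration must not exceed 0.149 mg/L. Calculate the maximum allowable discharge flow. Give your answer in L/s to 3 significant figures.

12.3 µg/L = 0.0123 mg/L.
Mass balance at complete mixing: C_std·(Q_w + Q_r) = Q_w·C_e + Q_r·C_b.
Rearranging, Q_w = Q_r·(C_std − C_b)/(C_e − C_std) = 2.45·(0.149 − 0.0123) / (1.2 − 0.149) = 0.3187 m³/s.
= 318.7 L/s.

319 L/s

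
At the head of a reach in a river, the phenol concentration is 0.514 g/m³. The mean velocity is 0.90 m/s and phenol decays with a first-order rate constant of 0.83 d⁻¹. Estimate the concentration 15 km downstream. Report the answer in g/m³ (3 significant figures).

Travel time t = 15 km / 0.90 m/s = 1.5e+04/0.90 = 1.667e+04 s = 0.1929 d.
First-order decay: C = 0.514·exp(−0.83·0.1929) = 0.514·0.8521 = 0.438 g/m³.

0.438 g/m³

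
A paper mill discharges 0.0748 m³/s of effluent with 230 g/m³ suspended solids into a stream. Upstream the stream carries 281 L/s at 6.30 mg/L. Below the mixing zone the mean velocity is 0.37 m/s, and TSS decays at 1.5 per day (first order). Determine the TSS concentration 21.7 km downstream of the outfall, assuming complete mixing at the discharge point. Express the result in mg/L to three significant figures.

19.3 mg/L

281 L/s = 0.281 m³/s.
After complete mixing, C₀ = (0.0748·230 + 0.281·6.3) / 0.3558 = 53.33 mg/L.
Travel time t = 2.17e+04 m / 0.37 m/s = 5.865e+04 s = 0.6788 d.
C = 53.33·exp(−1.5·0.6788) = 53.33·0.3612 = 19.26 mg/L.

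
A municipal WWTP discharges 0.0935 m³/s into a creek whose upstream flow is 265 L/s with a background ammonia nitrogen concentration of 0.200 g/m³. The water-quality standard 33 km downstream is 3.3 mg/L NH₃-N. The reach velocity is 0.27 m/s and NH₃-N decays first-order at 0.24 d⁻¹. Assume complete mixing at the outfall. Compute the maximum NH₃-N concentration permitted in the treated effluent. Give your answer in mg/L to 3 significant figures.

17.2 mg/L

265 L/s = 0.265 m³/s.
Travel time to the compliance point: t = 3.3e+04/0.27 = 1.222e+05 s = 1.415 d; decay factor exp(−0.24·1.415) = 0.7121.
So the concentration just after mixing may be at most 3.3/0.7121 = 4.634 mg/L.
Mass balance: 4.634·0.3585 = 0.0935·Cₑ + 0.265·0.2.
Cₑ = (1.661 − 0.053) / 0.0935 = 17.2 mg/L.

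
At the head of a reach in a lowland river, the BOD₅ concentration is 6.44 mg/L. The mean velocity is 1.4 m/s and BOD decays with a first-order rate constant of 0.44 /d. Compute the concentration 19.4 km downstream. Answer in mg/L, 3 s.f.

6.00 mg/L

Travel time t = 19.4 km / 1.4 m/s = 1.94e+04/1.4 = 1.386e+04 s = 0.1604 d.
First-order decay: C = 6.44·exp(−0.44·0.1604) = 6.44·0.9319 = 6.001 mg/L.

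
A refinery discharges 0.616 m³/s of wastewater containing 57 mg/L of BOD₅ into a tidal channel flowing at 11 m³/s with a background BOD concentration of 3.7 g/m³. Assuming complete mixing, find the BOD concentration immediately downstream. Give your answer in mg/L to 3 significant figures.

6.53 mg/L

Flow-weighted mixing gives C = (0.616·57 + 11·3.7) / (0.616 + 11) = 75.81/11.62 = 6.527 mg/L.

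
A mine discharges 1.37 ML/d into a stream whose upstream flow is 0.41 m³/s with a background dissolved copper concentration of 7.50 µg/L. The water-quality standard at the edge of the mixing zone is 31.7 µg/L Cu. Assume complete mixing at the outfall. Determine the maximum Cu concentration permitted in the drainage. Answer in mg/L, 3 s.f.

1.37 ML/d = 0.01586 m³/s.
7.50 µg/L = 0.0075 mg/L.
31.7 µg/L = 0.0317 mg/L.
Mass balance: 0.0317·0.4259 = 0.01586·Cₑ + 0.41·0.0075.
Cₑ = (0.0135 − 0.003075) / 0.01586 = 0.6574 mg/L.

0.657 mg/L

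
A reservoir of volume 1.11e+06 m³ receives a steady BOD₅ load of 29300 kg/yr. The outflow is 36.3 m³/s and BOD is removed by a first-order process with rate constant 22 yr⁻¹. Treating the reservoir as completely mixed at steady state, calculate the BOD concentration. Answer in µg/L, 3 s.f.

Outflow Q = 36.3 m³/s × 3.156e+07 s/yr = 1.146e+09 m³/yr.
Steady-state CSTR mass balance: W = Q·C + k·V·C, so C = W/(Q + kV).
Q + kV = 1.146e+09 + 22·1.11e+06 = 1.17e+09 m³/yr.
C = 29300/1.17e+09 = 2.504e-05 kg/m³ = 0.02504 mg/L = 25.04 µg/L.

25.0 µg/L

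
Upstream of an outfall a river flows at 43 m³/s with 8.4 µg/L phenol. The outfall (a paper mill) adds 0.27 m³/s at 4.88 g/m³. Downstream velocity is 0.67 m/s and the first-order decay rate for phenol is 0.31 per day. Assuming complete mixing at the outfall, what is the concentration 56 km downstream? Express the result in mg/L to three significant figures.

8.4 µg/L = 0.0084 mg/L.
After complete mixing, C₀ = (0.27·4.88 + 43·0.0084) / 43.27 = 0.0388 mg/L.
Travel time t = 5.6e+04 m / 0.67 m/s = 8.358e+04 s = 0.9674 d.
C = 0.0388·exp(−0.31·0.9674) = 0.0388·0.7409 = 0.02875 mg/L.

0.0287 mg/L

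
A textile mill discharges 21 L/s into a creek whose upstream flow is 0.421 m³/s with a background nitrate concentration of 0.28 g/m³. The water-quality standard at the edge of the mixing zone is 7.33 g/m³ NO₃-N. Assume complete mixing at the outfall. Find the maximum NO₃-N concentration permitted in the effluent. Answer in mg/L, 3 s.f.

21 L/s = 0.021 m³/s.
Mass balance: 7.33·0.442 = 0.021·Cₑ + 0.421·0.28.
Cₑ = (3.24 − 0.1179) / 0.021 = 148.7 mg/L.

149 mg/L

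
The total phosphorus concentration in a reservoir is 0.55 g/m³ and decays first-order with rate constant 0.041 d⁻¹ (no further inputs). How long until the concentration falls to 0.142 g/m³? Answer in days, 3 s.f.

33.0 d

t = ln(C₀/C)/k = ln(0.55/0.142)/0.041 = 1.354/0.041 = 33.03 d.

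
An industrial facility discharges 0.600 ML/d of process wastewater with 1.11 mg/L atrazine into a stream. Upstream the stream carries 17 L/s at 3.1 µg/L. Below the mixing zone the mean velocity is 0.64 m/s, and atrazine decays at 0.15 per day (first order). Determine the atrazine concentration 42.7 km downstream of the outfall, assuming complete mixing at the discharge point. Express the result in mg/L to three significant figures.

0.289 mg/L

0.600 ML/d = 0.006944 m³/s.
17 L/s = 0.017 m³/s.
3.1 µg/L = 0.0031 mg/L.
After complete mixing, C₀ = (0.006944·1.11 + 0.017·0.0031) / 0.02394 = 0.3241 mg/L.
Travel time t = 4.27e+04 m / 0.64 m/s = 6.672e+04 s = 0.7722 d.
C = 0.3241·exp(−0.15·0.7722) = 0.3241·0.8906 = 0.2887 mg/L.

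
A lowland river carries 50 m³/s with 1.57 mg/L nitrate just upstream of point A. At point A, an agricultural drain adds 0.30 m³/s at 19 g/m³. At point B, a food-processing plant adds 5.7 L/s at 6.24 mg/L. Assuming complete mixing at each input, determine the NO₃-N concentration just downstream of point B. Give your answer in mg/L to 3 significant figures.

1.67 mg/L

After input A: C = (50·1.57 + 0.3·19) / 50.3 = 1.674 mg/L.
5.7 L/s = 0.0057 m³/s.
After input B: C = (50.3·1.674 + 0.0057·6.24) / 50.31 = 1.674 mg/L.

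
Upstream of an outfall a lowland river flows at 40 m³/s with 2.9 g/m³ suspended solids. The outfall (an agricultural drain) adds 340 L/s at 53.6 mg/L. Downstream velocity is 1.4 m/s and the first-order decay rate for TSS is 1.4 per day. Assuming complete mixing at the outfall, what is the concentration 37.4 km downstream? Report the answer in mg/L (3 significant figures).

2.16 mg/L

340 L/s = 0.34 m³/s.
After complete mixing, C₀ = (0.34·53.6 + 40·2.9) / 40.34 = 3.327 mg/L.
Travel time t = 3.74e+04 m / 1.4 m/s = 2.671e+04 s = 0.3092 d.
C = 3.327·exp(−1.4·0.3092) = 3.327·0.6486 = 2.158 mg/L.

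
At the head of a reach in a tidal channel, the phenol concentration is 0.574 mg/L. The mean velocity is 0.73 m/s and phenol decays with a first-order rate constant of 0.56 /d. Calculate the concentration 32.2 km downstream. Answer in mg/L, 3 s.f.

Travel time t = 32.2 km / 0.73 m/s = 3.22e+04/0.73 = 4.411e+04 s = 0.5105 d.
First-order decay: C = 0.574·exp(−0.56·0.5105) = 0.574·0.7513 = 0.4313 mg/L.

0.431 mg/L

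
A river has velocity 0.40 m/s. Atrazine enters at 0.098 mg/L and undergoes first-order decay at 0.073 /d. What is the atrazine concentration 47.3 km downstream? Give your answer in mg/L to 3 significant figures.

Travel time t = 47.3 km / 0.40 m/s = 4.73e+04/0.40 = 1.182e+05 s = 1.369 d.
First-order decay: C = 0.098·exp(−0.073·1.369) = 0.098·0.9049 = 0.08868 mg/L.

0.0887 mg/L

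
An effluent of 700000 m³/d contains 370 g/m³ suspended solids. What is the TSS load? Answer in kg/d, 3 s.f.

700000 m³/d = 8.102 m³/s.
Mass flux = Q·C = 8.102 m³/s × 370 g/m³ = 2998 g/s.
= 2998 g/s × 86.4 = 2.59e+05 kg/d.

259000 kg/d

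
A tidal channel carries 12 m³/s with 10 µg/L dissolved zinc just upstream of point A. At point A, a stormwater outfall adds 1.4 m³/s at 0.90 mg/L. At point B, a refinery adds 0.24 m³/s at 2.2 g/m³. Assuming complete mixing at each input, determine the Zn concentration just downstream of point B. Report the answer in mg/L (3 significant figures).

0.140 mg/L

10 µg/L = 0.01 mg/L.
After input A: C = (12·0.01 + 1.4·0.9) / 13.4 = 0.103 mg/L.
After input B: C = (13.4·0.103 + 0.24·2.2) / 13.64 = 0.1399 mg/L.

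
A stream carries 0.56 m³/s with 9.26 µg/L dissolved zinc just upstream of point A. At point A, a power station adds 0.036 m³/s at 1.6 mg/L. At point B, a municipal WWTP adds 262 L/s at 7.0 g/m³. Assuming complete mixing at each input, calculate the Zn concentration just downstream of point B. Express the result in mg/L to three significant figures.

2.21 mg/L

9.26 µg/L = 0.00926 mg/L.
After input A: C = (0.56·0.00926 + 0.036·1.6) / 0.596 = 0.1053 mg/L.
262 L/s = 0.262 m³/s.
After input B: C = (0.596·0.1053 + 0.262·7) / 0.858 = 2.211 mg/L.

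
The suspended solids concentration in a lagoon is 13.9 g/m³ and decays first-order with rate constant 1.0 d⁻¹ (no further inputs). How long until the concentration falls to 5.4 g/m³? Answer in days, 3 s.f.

t = ln(C₀/C)/k = ln(13.9/5.4)/1.0 = 0.9455/1.0 = 0.9455 d.

0.945 d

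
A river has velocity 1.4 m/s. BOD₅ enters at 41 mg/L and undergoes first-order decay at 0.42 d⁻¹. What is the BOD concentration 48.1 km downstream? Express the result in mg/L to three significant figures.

34.7 mg/L

Travel time t = 48.1 km / 1.4 m/s = 4.81e+04/1.4 = 3.436e+04 s = 0.3977 d.
First-order decay: C = 41·exp(−0.42·0.3977) = 41·0.8462 = 34.69 mg/L.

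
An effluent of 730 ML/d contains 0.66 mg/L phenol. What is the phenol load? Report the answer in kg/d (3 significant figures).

482 kg/d

730 ML/d = 8.449 m³/s.
Mass flux = Q·C = 8.449 m³/s × 0.66 g/m³ = 5.576 g/s.
= 5.576 g/s × 86.4 = 481.8 kg/d.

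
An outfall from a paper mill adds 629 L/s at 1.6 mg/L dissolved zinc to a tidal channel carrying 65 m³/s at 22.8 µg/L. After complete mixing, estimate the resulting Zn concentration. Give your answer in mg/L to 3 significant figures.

0.0379 mg/L

629 L/s = 0.629 m³/s.
22.8 µg/L = 0.0228 mg/L.
By mass balance at complete mixing, C = (0.629·1.6 + 65·0.0228) / (0.629 + 65) = 2.488/65.63 = 0.03792 mg/L.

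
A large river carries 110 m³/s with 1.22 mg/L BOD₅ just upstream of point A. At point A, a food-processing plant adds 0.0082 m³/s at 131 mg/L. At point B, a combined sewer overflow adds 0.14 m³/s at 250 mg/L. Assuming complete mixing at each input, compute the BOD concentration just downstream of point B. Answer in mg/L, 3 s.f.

After input A: C = (110·1.22 + 0.0082·131) / 110 = 1.23 mg/L.
After input B: C = (110·1.23 + 0.14·250) / 110.1 = 1.546 mg/L.

1.55 mg/L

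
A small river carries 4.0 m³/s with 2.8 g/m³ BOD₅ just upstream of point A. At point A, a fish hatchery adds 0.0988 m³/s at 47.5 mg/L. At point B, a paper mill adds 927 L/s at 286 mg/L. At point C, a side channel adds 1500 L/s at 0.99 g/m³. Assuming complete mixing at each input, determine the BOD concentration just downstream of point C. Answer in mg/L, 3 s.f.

43.3 mg/L

After input A: C = (4·2.8 + 0.0988·47.5) / 4.099 = 3.877 mg/L.
927 L/s = 0.927 m³/s.
After input B: C = (4.099·3.877 + 0.927·286) / 5.026 = 55.91 mg/L.
1500 L/s = 1.5 m³/s.
After input C: C = (5.026·55.91 + 1.5·0.99) / 6.526 = 43.29 mg/L.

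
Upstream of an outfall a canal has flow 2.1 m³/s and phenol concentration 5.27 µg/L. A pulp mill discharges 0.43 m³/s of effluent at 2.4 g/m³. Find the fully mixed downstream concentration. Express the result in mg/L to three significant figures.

0.412 mg/L

5.27 µg/L = 0.00527 mg/L.
Flow-weighted mixing gives C = (0.43·2.4 + 2.1·0.00527) / (0.43 + 2.1) = 1.043/2.53 = 0.4123 mg/L.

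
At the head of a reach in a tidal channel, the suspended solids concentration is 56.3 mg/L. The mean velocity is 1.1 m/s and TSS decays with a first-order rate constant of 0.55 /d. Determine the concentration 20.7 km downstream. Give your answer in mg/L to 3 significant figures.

49.9 mg/L

Travel time t = 20.7 km / 1.1 m/s = 2.07e+04/1.1 = 1.882e+04 s = 0.2178 d.
First-order decay: C = 56.3·exp(−0.55·0.2178) = 56.3·0.8871 = 49.94 mg/L.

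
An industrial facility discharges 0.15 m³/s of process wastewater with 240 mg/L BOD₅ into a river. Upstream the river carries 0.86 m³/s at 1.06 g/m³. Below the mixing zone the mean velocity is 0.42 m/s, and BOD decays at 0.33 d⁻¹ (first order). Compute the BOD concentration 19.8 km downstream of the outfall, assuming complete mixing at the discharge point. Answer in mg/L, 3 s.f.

After complete mixing, C₀ = (0.15·240 + 0.86·1.06) / 1.01 = 36.55 mg/L.
Travel time t = 1.98e+04 m / 0.42 m/s = 4.714e+04 s = 0.5456 d.
C = 36.55·exp(−0.33·0.5456) = 36.55·0.8352 = 30.52 mg/L.

30.5 mg/L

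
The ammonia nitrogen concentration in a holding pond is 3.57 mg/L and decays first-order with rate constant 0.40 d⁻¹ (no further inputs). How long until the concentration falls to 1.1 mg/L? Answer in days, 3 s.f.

2.94 d

t = ln(C₀/C)/k = ln(3.57/1.1)/0.40 = 1.177/0.40 = 2.943 d.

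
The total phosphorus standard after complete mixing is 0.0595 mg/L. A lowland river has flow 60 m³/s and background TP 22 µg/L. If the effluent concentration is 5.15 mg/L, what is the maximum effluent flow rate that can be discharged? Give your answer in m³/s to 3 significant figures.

22 µg/L = 0.022 mg/L.
Mass balance at complete mixing: C_std·(Q_w + Q_r) = Q_w·C_e + Q_r·C_b.
Rearranging, Q_w = Q_r·(C_std − C_b)/(C_e − C_std) = 60·(0.0595 − 0.022) / (5.15 − 0.0595) = 0.442 m³/s.

0.442 m³/s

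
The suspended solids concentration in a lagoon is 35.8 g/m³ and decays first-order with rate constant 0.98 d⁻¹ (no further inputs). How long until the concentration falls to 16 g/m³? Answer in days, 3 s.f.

t = ln(C₀/C)/k = ln(35.8/16)/0.98 = 0.8054/0.98 = 0.8218 d.

0.822 d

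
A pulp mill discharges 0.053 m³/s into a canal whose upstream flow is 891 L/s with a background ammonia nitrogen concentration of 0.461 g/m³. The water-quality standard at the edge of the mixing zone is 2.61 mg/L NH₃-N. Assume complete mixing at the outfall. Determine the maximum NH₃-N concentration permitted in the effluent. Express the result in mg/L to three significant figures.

38.7 mg/L

891 L/s = 0.891 m³/s.
Mass balance: 2.61·0.944 = 0.053·Cₑ + 0.891·0.461.
Cₑ = (2.464 − 0.4108) / 0.053 = 38.74 mg/L.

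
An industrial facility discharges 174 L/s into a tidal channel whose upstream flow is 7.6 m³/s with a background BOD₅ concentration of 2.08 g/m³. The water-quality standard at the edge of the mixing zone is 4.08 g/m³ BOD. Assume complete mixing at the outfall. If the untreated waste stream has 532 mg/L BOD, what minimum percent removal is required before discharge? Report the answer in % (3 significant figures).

174 L/s = 0.174 m³/s.
Mass balance: 4.08·7.774 = 0.174·Cₑ + 7.6·2.08.
Cₑ = (31.72 − 15.81) / 0.174 = 91.44 mg/L.
Required removal = 1 − 91.44/532 = 82.81 %.

82.8 %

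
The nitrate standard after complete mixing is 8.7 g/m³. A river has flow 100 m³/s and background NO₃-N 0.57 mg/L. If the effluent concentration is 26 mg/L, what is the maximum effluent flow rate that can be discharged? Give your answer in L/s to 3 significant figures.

Mass balance at complete mixing: C_std·(Q_w + Q_r) = Q_w·C_e + Q_r·C_b.
Rearranging, Q_w = Q_r·(C_std − C_b)/(C_e − C_std) = 100·(8.7 − 0.57) / (26 − 8.7) = 46.99 m³/s.
= 4.699e+04 L/s.

47000 L/s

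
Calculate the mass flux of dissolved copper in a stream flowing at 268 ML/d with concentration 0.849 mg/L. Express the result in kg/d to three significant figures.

268 ML/d = 3.102 m³/s.
Mass flux = Q·C = 3.102 m³/s × 0.849 g/m³ = 2.633 g/s.
= 2.633 g/s × 86.4 = 227.5 kg/d.

228 kg/d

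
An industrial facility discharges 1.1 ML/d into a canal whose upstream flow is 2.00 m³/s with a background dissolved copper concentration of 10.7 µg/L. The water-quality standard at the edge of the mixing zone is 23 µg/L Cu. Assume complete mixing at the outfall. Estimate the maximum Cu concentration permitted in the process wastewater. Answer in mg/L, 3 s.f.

1.96 mg/L

1.1 ML/d = 0.01273 m³/s.
10.7 µg/L = 0.0107 mg/L.
23 µg/L = 0.023 mg/L.
Mass balance: 0.023·2.013 = 0.01273·Cₑ + 2·0.0107.
Cₑ = (0.04629 − 0.0214) / 0.01273 = 1.955 mg/L.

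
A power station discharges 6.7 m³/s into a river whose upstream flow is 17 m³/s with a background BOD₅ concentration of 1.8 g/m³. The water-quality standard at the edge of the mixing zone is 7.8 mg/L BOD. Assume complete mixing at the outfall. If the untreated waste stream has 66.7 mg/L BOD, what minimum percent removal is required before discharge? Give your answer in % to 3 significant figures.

Mass balance: 7.8·23.7 = 6.7·Cₑ + 17·1.8.
Cₑ = (184.9 − 30.6) / 6.7 = 23.02 mg/L.
Required removal = 1 − 23.02/66.7 = 65.48 %.

65.5 %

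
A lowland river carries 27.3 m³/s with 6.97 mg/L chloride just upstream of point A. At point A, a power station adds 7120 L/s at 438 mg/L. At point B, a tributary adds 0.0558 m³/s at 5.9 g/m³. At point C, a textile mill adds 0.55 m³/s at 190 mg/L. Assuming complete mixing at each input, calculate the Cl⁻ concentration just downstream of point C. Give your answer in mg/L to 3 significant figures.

97.5 mg/L

7120 L/s = 7.12 m³/s.
After input A: C = (27.3·6.97 + 7.12·438) / 34.42 = 96.13 mg/L.
After input B: C = (34.42·96.13 + 0.0558·5.9) / 34.48 = 95.99 mg/L.
After input C: C = (34.48·95.99 + 0.55·190) / 35.03 = 97.46 mg/L.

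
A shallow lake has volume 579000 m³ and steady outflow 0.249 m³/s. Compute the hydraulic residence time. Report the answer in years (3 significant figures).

Q = 0.249 m³/s × 3.156e+07 s/yr = 7.858e+06 m³/yr.
Hydraulic residence time τ = V/Q = 579000/7.858e+06 = 0.07368 yr.

0.0737 yr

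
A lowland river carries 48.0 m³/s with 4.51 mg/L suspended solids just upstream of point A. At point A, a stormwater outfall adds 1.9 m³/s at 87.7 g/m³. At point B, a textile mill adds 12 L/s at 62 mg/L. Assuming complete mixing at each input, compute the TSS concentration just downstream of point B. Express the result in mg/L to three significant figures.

After input A: C = (48·4.51 + 1.9·87.7) / 49.9 = 7.678 mg/L.
12 L/s = 0.012 m³/s.
After input B: C = (49.9·7.678 + 0.012·62) / 49.91 = 7.691 mg/L.

7.69 mg/L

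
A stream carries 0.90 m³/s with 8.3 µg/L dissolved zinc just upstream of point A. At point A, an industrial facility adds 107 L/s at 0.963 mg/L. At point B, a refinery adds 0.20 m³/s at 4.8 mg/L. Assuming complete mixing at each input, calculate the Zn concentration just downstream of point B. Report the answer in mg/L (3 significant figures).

0.887 mg/L

8.3 µg/L = 0.0083 mg/L.
107 L/s = 0.107 m³/s.
After input A: C = (0.9·0.0083 + 0.107·0.963) / 1.007 = 0.1097 mg/L.
After input B: C = (1.007·0.1097 + 0.2·4.8) / 1.207 = 0.8869 mg/L.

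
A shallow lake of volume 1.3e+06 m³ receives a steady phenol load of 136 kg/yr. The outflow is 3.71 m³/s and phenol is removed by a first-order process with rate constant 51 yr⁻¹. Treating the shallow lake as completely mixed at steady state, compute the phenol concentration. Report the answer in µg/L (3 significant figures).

0.742 µg/L

Outflow Q = 3.71 m³/s × 3.156e+07 s/yr = 1.171e+08 m³/yr.
Steady-state CSTR mass balance: W = Q·C + k·V·C, so C = W/(Q + kV).
Q + kV = 1.171e+08 + 51·1.3e+06 = 1.834e+08 m³/yr.
C = 136/1.834e+08 = 7.416e-07 kg/m³ = 0.0007416 mg/L = 0.7416 µg/L.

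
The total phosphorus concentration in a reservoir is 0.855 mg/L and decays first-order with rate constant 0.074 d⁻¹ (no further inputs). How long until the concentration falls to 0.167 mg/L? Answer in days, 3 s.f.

t = ln(C₀/C)/k = ln(0.855/0.167)/0.074 = 1.633/0.074 = 22.07 d.

22.1 d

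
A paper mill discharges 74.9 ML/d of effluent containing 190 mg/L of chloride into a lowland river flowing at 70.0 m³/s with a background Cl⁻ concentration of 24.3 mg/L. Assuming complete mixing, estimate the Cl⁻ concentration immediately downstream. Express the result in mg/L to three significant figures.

26.3 mg/L

74.9 ML/d = 0.8669 m³/s.
Conservation of mass across the mixing zone: C = (0.8669·190 + 70·24.3) / (0.8669 + 70) = 1866/70.87 = 26.33 mg/L.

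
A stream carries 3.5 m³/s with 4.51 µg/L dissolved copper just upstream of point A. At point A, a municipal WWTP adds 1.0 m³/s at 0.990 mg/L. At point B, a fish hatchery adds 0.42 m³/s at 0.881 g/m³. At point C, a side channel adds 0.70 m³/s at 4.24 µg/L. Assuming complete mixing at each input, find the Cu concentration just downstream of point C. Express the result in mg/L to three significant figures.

0.245 mg/L

4.51 µg/L = 0.00451 mg/L.
After input A: C = (3.5·0.00451 + 1·0.99) / 4.5 = 0.2235 mg/L.
After input B: C = (4.5·0.2235 + 0.42·0.881) / 4.92 = 0.2796 mg/L.
4.24 µg/L = 0.00424 mg/L.
After input C: C = (4.92·0.2796 + 0.7·0.00424) / 5.62 = 0.2453 mg/L.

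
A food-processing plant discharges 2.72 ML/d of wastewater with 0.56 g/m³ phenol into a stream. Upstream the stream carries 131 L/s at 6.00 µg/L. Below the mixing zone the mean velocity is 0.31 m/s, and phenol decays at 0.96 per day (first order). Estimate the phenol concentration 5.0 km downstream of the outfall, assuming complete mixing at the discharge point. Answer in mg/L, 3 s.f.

0.0947 mg/L

2.72 ML/d = 0.03148 m³/s.
131 L/s = 0.131 m³/s.
6.00 µg/L = 0.006 mg/L.
After complete mixing, C₀ = (0.03148·0.56 + 0.131·0.006) / 0.1625 = 0.1133 mg/L.
Travel time t = 5000 m / 0.31 m/s = 1.613e+04 s = 0.1867 d.
C = 0.1133·exp(−0.96·0.1867) = 0.1133·0.8359 = 0.09474 mg/L.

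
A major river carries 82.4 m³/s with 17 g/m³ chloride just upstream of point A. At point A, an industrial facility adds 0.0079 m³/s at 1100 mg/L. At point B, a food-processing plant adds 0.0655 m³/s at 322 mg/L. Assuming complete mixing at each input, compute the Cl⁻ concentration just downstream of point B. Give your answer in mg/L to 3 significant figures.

17.3 mg/L

After input A: C = (82.4·17 + 0.0079·1100) / 82.41 = 17.1 mg/L.
After input B: C = (82.41·17.1 + 0.0655·322) / 82.47 = 17.35 mg/L.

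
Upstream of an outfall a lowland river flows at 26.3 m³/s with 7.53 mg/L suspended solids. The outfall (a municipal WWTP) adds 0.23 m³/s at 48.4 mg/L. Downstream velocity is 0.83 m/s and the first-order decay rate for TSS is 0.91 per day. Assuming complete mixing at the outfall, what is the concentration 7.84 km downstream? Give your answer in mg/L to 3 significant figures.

7.14 mg/L

After complete mixing, C₀ = (0.23·48.4 + 26.3·7.53) / 26.53 = 7.884 mg/L.
Travel time t = 7840 m / 0.83 m/s = 9446 s = 0.1093 d.
C = 7.884·exp(−0.91·0.1093) = 7.884·0.9053 = 7.138 mg/L.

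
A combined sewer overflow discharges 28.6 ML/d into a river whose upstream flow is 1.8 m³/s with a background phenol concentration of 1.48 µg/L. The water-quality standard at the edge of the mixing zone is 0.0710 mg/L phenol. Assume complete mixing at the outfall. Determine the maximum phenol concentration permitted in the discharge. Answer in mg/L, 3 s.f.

28.6 ML/d = 0.331 m³/s.
1.48 µg/L = 0.00148 mg/L.
Mass balance: 0.071·2.131 = 0.331·Cₑ + 1.8·0.00148.
Cₑ = (0.1513 − 0.002664) / 0.331 = 0.449 mg/L.

0.449 mg/L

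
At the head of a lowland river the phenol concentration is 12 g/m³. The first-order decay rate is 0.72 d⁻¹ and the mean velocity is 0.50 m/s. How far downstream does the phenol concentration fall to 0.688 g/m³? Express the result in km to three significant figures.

172 km

From C = C₀·e^(−kt), t = ln(C₀/C)/k = ln(12/0.688)/0.72 = 2.859/0.72 = 3.971 d.
Distance = v·t = 0.50 m/s × 3.431e+05 s = 1.715e+05 m = 171.5 km.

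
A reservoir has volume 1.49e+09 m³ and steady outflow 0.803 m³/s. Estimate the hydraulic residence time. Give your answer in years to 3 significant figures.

58.8 yr

Q = 0.803 m³/s × 3.156e+07 s/yr = 2.534e+07 m³/yr.
Hydraulic residence time τ = V/Q = 1.49e+09/2.534e+07 = 58.8 yr.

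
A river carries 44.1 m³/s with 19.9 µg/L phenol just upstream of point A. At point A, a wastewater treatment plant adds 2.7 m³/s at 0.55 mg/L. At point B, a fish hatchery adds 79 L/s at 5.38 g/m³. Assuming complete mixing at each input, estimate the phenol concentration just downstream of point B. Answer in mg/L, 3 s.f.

0.0595 mg/L

19.9 µg/L = 0.0199 mg/L.
After input A: C = (44.1·0.0199 + 2.7·0.55) / 46.8 = 0.05048 mg/L.
79 L/s = 0.079 m³/s.
After input B: C = (46.8·0.05048 + 0.079·5.38) / 46.88 = 0.05946 mg/L.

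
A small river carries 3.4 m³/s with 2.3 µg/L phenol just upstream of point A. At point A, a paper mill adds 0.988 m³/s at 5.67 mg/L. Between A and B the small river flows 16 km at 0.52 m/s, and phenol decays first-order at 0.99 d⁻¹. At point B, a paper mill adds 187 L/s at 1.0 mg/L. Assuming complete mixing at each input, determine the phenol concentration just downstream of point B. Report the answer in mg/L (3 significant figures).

0.903 mg/L

2.3 µg/L = 0.0023 mg/L.
After input A: C = (3.4·0.0023 + 0.988·5.67) / 4.388 = 1.278 mg/L.
Over the 16 km reach to input B (t = 3.077e+04 s = 0.3561 d), decay gives C = 1.278·exp(−0.99·0.3561) = 0.8986 mg/L.
187 L/s = 0.187 m³/s.
After input B: C = (4.388·0.8986 + 0.187·1) / 4.575 = 0.9027 mg/L.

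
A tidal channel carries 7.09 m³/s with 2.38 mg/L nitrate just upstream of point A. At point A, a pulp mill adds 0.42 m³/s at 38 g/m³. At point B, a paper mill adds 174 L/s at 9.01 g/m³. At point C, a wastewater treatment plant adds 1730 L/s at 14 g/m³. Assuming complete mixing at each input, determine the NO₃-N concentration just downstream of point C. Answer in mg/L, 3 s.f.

6.23 mg/L

After input A: C = (7.09·2.38 + 0.42·38) / 7.51 = 4.372 mg/L.
174 L/s = 0.174 m³/s.
After input B: C = (7.51·4.372 + 0.174·9.01) / 7.684 = 4.477 mg/L.
1730 L/s = 1.73 m³/s.
After input C: C = (7.684·4.477 + 1.73·14) / 9.414 = 6.227 mg/L.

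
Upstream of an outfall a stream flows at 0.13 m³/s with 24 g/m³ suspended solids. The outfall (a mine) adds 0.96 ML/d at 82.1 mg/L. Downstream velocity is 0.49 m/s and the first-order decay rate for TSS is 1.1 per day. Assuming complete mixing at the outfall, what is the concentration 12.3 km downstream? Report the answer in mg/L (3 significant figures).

0.96 ML/d = 0.01111 m³/s.
After complete mixing, C₀ = (0.01111·82.1 + 0.13·24) / 0.1411 = 28.57 mg/L.
Travel time t = 1.23e+04 m / 0.49 m/s = 2.51e+04 s = 0.2905 d.
C = 28.57·exp(−1.1·0.2905) = 28.57·0.7264 = 20.76 mg/L.

20.8 mg/L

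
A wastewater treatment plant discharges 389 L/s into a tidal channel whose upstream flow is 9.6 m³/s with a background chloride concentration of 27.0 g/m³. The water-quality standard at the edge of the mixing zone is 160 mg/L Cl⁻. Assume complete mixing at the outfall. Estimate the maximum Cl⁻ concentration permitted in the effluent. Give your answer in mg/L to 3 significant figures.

389 L/s = 0.389 m³/s.
Mass balance: 160·9.989 = 0.389·Cₑ + 9.6·27.
Cₑ = (1598 − 259.2) / 0.389 = 3442 mg/L.

3440 mg/L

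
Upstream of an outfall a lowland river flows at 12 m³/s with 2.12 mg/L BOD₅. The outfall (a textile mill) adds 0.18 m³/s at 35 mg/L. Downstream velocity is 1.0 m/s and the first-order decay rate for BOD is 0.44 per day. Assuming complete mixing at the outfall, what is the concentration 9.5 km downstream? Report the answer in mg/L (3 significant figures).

After complete mixing, C₀ = (0.18·35 + 12·2.12) / 12.18 = 2.606 mg/L.
Travel time t = 9500 m / 1.0 m/s = 9500 s = 0.11 d.
C = 2.606·exp(−0.44·0.11) = 2.606·0.9528 = 2.483 mg/L.

2.48 mg/L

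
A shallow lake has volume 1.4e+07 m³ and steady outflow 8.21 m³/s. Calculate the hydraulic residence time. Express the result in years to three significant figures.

Q = 8.21 m³/s × 3.156e+07 s/yr = 2.591e+08 m³/yr.
Hydraulic residence time τ = V/Q = 1.4e+07/2.591e+08 = 0.05404 yr.

0.0540 yr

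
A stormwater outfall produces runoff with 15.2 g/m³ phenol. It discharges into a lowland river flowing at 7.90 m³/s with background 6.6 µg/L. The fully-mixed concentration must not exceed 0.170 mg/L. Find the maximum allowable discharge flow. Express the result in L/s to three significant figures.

85.9 L/s

6.6 µg/L = 0.0066 mg/L.
Mass balance at complete mixing: C_std·(Q_w + Q_r) = Q_w·C_e + Q_r·C_b.
Rearranging, Q_w = Q_r·(C_std − C_b)/(C_e − C_std) = 7.90·(0.17 − 0.0066) / (15.2 − 0.17) = 0.08589 m³/s.
= 85.89 L/s.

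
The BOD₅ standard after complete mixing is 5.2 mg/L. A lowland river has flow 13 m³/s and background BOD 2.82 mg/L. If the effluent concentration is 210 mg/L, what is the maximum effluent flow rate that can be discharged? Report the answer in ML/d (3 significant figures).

13.1 ML/d

Mass balance at complete mixing: C_std·(Q_w + Q_r) = Q_w·C_e + Q_r·C_b.
Rearranging, Q_w = Q_r·(C_std − C_b)/(C_e − C_std) = 13·(5.2 − 2.82) / (210 − 5.2) = 0.1511 m³/s.
= 13.05 ML/d.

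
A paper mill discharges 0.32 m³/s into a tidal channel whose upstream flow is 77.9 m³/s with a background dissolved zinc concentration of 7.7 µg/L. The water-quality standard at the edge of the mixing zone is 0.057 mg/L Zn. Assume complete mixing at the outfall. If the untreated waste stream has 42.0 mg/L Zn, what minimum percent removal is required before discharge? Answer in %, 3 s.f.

71.3 %

7.7 µg/L = 0.0077 mg/L.
Mass balance: 0.057·78.22 = 0.32·Cₑ + 77.9·0.0077.
Cₑ = (4.459 − 0.5998) / 0.32 = 12.06 mg/L.
Required removal = 1 − 12.06/42.0 = 71.29 %.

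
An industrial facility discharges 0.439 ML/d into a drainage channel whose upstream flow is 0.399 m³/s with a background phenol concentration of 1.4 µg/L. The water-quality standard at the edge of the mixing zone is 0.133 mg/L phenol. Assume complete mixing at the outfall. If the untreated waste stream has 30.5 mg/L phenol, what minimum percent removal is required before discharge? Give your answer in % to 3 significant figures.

0.439 ML/d = 0.005081 m³/s.
1.4 µg/L = 0.0014 mg/L.
Mass balance: 0.133·0.4041 = 0.005081·Cₑ + 0.399·0.0014.
Cₑ = (0.05374 − 0.0005586) / 0.005081 = 10.47 mg/L.
Required removal = 1 − 10.47/30.5 = 65.68 %.

65.7 %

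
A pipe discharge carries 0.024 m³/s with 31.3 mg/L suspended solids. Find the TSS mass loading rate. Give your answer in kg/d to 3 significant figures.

Mass flux = Q·C = 0.024 m³/s × 31.3 g/m³ = 0.7512 g/s.
= 0.7512 g/s × 86.4 = 64.9 kg/d.

64.9 kg/d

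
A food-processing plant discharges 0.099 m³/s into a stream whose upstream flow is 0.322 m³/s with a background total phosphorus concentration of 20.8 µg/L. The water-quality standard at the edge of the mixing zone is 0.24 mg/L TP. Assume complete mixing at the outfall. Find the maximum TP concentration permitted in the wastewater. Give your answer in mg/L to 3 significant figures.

0.953 mg/L

20.8 µg/L = 0.0208 mg/L.
Mass balance: 0.24·0.421 = 0.099·Cₑ + 0.322·0.0208.
Cₑ = (0.101 − 0.006698) / 0.099 = 0.953 mg/L.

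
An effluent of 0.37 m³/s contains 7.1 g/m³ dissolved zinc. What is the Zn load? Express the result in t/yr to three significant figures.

Mass flux = Q·C = 0.37 m³/s × 7.1 g/m³ = 2.627 g/s.
= 2.627 g/s × 31.56 = 82.9 t/yr.

82.9 t/yr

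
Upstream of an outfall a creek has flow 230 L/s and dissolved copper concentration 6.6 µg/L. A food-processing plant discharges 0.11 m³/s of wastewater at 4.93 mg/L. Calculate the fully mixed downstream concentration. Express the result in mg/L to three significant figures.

230 L/s = 0.23 m³/s.
6.6 µg/L = 0.0066 mg/L.
Flow-weighted mixing gives C = (0.11·4.93 + 0.23·0.0066) / (0.11 + 0.23) = 0.5438/0.34 = 1.599 mg/L.

1.60 mg/L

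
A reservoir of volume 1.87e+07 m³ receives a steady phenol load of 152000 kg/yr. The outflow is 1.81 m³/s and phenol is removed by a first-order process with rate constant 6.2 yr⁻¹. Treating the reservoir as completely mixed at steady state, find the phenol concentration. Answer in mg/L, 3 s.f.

0.878 mg/L

Outflow Q = 1.81 m³/s × 3.156e+07 s/yr = 5.712e+07 m³/yr.
Steady-state CSTR mass balance: W = Q·C + k·V·C, so C = W/(Q + kV).
Q + kV = 5.712e+07 + 6.2·1.87e+07 = 1.731e+08 m³/yr.
C = 152000/1.731e+08 = 0.0008783 kg/m³ = 0.8783 mg/L.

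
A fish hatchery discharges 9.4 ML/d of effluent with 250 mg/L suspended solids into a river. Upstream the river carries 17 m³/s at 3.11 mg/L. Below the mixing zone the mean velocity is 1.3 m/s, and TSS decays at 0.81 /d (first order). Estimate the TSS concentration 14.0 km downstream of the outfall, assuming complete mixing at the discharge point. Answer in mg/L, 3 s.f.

9.4 ML/d = 0.1088 m³/s.
After complete mixing, C₀ = (0.1088·250 + 17·3.11) / 17.11 = 4.68 mg/L.
Travel time t = 1.4e+04 m / 1.3 m/s = 1.077e+04 s = 0.1246 d.
C = 4.68·exp(−0.81·0.1246) = 4.68·0.904 = 4.231 mg/L.

4.23 mg/L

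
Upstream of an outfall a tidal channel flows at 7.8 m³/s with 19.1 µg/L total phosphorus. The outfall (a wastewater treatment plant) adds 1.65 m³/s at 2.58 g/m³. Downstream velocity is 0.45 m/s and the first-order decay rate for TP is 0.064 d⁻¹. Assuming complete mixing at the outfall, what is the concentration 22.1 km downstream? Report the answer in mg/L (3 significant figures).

19.1 µg/L = 0.0191 mg/L.
After complete mixing, C₀ = (1.65·2.58 + 7.8·0.0191) / 9.45 = 0.4662 mg/L.
Travel time t = 2.21e+04 m / 0.45 m/s = 4.911e+04 s = 0.5684 d.
C = 0.4662·exp(−0.064·0.5684) = 0.4662·0.9643 = 0.4496 mg/L.

0.450 mg/L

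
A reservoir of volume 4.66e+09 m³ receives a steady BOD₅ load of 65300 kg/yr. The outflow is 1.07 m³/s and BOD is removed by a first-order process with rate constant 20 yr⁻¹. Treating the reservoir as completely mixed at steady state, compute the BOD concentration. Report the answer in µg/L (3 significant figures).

0.700 µg/L

Outflow Q = 1.07 m³/s × 3.156e+07 s/yr = 3.377e+07 m³/yr.
Steady-state CSTR mass balance: W = Q·C + k·V·C, so C = W/(Q + kV).
Q + kV = 3.377e+07 + 20·4.66e+09 = 9.323e+10 m³/yr.
C = 65300/9.323e+10 = 7.004e-07 kg/m³ = 0.0007004 mg/L = 0.7004 µg/L.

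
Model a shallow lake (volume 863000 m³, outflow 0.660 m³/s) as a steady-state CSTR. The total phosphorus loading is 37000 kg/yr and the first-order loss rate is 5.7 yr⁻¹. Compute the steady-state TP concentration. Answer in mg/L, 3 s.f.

1.44 mg/L

Outflow Q = 0.660 m³/s × 3.156e+07 s/yr = 2.083e+07 m³/yr.
Steady-state CSTR mass balance: W = Q·C + k·V·C, so C = W/(Q + kV).
Q + kV = 2.083e+07 + 5.7·863000 = 2.575e+07 m³/yr.
C = 37000/2.575e+07 = 0.001437 kg/m³ = 1.437 mg/L.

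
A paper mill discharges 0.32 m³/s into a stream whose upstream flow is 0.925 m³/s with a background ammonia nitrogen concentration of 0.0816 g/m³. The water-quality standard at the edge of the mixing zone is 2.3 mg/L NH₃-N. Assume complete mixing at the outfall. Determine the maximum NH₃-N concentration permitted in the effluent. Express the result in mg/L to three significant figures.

8.71 mg/L

Mass balance: 2.3·1.245 = 0.32·Cₑ + 0.925·0.0816.
Cₑ = (2.864 − 0.07548) / 0.32 = 8.713 mg/L.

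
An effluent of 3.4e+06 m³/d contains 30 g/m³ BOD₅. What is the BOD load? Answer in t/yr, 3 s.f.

37300 t/yr

3.4e+06 m³/d = 39.35 m³/s.
Mass flux = Q·C = 39.35 m³/s × 30 g/m³ = 1181 g/s.
= 1181 g/s × 31.56 = 3.726e+04 t/yr.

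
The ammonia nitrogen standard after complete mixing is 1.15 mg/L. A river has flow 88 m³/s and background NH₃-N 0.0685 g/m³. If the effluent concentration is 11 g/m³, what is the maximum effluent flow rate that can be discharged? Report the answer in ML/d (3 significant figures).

835 ML/d

Mass balance at complete mixing: C_std·(Q_w + Q_r) = Q_w·C_e + Q_r·C_b.
Rearranging, Q_w = Q_r·(C_std − C_b)/(C_e − C_std) = 88·(1.15 − 0.0685) / (11 − 1.15) = 9.662 m³/s.
= 834.8 ML/d.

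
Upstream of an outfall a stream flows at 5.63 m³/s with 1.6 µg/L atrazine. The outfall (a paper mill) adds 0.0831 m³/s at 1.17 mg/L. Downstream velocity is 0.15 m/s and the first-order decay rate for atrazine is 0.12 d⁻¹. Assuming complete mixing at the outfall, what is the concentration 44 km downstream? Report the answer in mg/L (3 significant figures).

0.0124 mg/L

1.6 µg/L = 0.0016 mg/L.
After complete mixing, C₀ = (0.0831·1.17 + 5.63·0.0016) / 5.713 = 0.01859 mg/L.
Travel time t = 4.4e+04 m / 0.15 m/s = 2.933e+05 s = 3.395 d.
C = 0.01859·exp(−0.12·3.395) = 0.01859·0.6654 = 0.01237 mg/L.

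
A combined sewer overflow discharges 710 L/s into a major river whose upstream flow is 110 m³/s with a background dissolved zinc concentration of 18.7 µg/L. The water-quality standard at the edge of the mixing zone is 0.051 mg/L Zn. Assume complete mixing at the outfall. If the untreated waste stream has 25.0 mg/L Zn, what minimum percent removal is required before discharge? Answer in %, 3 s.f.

79.8 %

710 L/s = 0.71 m³/s.
18.7 µg/L = 0.0187 mg/L.
Mass balance: 0.051·110.7 = 0.71·Cₑ + 110·0.0187.
Cₑ = (5.646 − 2.057) / 0.71 = 5.055 mg/L.
Required removal = 1 − 5.055/25.0 = 79.78 %.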